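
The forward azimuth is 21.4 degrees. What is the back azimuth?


back azimuth = (21.4 + 180) mod 360 = 201.4 degrees

201.4 degrees


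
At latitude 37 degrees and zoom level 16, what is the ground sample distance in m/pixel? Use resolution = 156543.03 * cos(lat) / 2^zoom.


res = 156543.03 * cos(37) / 2^16 = 156543.03 * 0.79863551 / 65536 = 1.91 m/pixel

1.91 m/pixel


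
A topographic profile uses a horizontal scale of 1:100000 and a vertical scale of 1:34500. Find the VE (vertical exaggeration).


VE = horizontal_scale / vertical_scale = 100000 / 34500 ≈ 2.9

2.9x


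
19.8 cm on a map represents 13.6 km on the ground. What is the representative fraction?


ground = 13.6 km = 1360000 cm; RF denominator = ground / map = 1360000 / 19.8 ≈ 68687; RF = 1:68687

1:68687


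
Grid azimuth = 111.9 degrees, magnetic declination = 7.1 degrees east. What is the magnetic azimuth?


magnetic azimuth = grid azimuth - declination (east +ve)
mag_az = 111.9 - 7.1 = 104.8 degrees

104.8 degrees


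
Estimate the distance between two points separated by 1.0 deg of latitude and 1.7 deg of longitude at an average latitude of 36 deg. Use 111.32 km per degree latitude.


dlat_km = 1.0 * 111.32 = 111.32
dlon_km = 1.7 * 111.32 * cos(36) ≈ 153.102
dist = sqrt(111.32^2 + 153.102^2) ≈ 189.3 km

189.3 km


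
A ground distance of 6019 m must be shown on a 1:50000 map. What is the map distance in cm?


map_cm = 6019 * 100 / 50000 = 12.038 cm ≈ 12.04 cm

12.04 cm


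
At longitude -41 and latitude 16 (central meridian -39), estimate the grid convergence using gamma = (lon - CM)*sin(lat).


gamma = (-41 - -39) * sin(16) = -2 * 0.275637 = -0.551 degrees

-0.551 degrees


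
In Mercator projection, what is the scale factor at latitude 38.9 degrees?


SF = 1 / cos(38.9) = 1 / 0.778243 = 1.285

1.285


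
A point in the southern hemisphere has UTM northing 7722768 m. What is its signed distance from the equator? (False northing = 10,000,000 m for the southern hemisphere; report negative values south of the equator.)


For southern: actual = 7722768 - 10000000 = -2277232 m

-2277232 m


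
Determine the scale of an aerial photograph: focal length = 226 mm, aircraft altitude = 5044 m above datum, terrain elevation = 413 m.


scale = f / (H - h) = 226 mm / 4631 m = 226 / 4631000 = 1:20491

1:20491


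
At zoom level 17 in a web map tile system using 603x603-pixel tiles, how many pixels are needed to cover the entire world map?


tiles per axis = 2^17 = 131072
total tiles = 131072^2 = 17179869184
pixels per axis = 131072 * 603 = 79036416
total pixels = 79036416^2 = 6246755054125056

6246755054125056 pixels


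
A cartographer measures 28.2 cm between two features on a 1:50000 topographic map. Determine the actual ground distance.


ground = 28.2 cm * 50000 / 100 = 14100.0 m = 14.1 km

14.1 km


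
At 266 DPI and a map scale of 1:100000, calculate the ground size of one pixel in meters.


pixel_cm = 2.54 / 266 ≈ 0.009549 cm
ground = pixel_cm * 100000 / 100 = 2.54 * 100000 / (266 * 100) = 254000 / 26600 ≈ 9.55 m

9.55 m


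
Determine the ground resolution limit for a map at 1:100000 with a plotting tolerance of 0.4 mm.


ground = 0.4 mm * 100000 / 1000 = 40.0 m

40.0 m


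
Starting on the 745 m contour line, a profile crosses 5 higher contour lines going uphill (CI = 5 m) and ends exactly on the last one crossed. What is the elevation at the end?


elevation = 745 + 5 * 5 = 770 m

770 m


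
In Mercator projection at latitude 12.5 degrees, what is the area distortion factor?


area_distortion = 1/cos^2(12.5) = 1.049

1.049


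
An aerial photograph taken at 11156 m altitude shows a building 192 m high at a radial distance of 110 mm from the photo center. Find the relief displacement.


d = h * r / H = 192 * 110 / 11156 = 1.89 mm

1.89 mm


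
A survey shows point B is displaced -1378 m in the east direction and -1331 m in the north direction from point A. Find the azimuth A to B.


az = atan2(-1378, -1331) = -134.0 deg
adjusted to 0-360: 226.0 degrees

226.0 degrees


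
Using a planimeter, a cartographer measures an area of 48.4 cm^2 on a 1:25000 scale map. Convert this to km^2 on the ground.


ground_area = 48.4 * (25000/100)^2 = 3025000.0 m^2 = 3.025 km^2

3.025 km^2


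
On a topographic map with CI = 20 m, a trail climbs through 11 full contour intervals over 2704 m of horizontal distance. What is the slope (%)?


elevation change = 11 * 20 = 220 m
slope = 220 / 2704 * 100 = 8.1%

8.1%


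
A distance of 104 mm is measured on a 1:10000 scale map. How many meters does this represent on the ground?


ground = 104 mm * 10000 / 1000 = 1040.0 m

1040.0 m


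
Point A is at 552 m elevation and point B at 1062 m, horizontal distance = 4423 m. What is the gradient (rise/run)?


gradient = (1062 - 552) / 4423 = 510 / 4423 = 0.1153

0.1153


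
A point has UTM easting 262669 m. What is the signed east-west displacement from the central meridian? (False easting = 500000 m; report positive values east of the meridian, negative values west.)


displacement = 262669 - 500000 = -237331 m

-237331 m


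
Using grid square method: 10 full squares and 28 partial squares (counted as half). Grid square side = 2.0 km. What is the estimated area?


effective squares = 10 + 28 * 0.5 = 24.0
area = 24.0 * 4.0 = 96.0 km^2

96.0 km^2


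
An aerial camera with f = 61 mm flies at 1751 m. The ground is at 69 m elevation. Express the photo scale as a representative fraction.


scale = f / (H - h) = 61 mm / 1682 m = 61 / 1682000 = 1:27574

1:27574


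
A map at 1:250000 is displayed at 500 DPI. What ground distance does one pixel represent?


pixel_cm = 2.54 / 500 = 0.00508 cm
ground = pixel_cm * 250000 / 100 = 2.54 * 250000 / (500 * 100) = 635000 / 50000 = 12.7 m

12.7 m


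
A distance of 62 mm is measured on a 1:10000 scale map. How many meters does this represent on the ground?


ground = 62 mm * 10000 / 1000 = 620.0 m

620.0 m


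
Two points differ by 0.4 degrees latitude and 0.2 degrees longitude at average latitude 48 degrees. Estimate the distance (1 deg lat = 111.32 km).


dlat_km = 0.4 * 111.32 = 44.528
dlon_km = 0.2 * 111.32 * cos(48) ≈ 14.898
dist = sqrt(44.528^2 + 14.898^2) ≈ 47.0 km

47.0 km


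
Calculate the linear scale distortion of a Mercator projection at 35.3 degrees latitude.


SF = 1 / cos(35.3) = 1 / 0.816138 = 1.225

1.225


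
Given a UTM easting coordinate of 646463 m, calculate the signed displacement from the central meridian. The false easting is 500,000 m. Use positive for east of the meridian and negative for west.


displacement = 646463 - 500000 = 146463 m

146463 m


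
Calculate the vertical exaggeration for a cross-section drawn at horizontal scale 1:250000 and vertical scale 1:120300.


VE = horizontal_scale / vertical_scale = 250000 / 120300 ≈ 2.1

2.1x


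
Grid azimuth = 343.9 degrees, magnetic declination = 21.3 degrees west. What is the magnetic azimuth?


magnetic azimuth = grid azimuth - declination (east +ve)
mag_az = 343.9 - -21.3 = 5.2 degrees

5.2 degrees


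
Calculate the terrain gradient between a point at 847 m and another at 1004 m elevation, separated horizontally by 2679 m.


gradient = (1004 - 847) / 2679 = 157 / 2679 = 0.0586

0.0586


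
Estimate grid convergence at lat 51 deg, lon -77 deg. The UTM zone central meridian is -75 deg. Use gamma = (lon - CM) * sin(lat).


gamma = (-77 - -75) * sin(51) = -2 * 0.777146 = -1.554 degrees

-1.554 degrees


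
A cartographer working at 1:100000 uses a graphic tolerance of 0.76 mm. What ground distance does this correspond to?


ground = 0.76 mm * 100000 / 1000 = 76.0 m

76.0 m


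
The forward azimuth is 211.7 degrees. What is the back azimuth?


back azimuth = (211.7 + 180) mod 360 = 31.7 degrees

31.7 degrees


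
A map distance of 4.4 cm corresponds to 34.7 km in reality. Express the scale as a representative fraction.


ground = 34.7 km = 3470000 cm; RF denominator = ground / map = 3470000 / 4.4 ≈ 788636; RF = 1:788636

1:788636


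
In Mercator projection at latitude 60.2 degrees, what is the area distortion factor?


area_distortion = 1/cos^2(60.2) = 4.049

4.049


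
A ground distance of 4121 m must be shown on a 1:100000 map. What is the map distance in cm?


map_cm = 4121 * 100 / 100000 = 4.121 cm ≈ 4.12 cm

4.12 cm


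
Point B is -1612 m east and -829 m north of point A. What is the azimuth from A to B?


az = atan2(-1612, -829) = -117.2 deg
adjusted to 0-360: 242.8 degrees

242.8 degrees


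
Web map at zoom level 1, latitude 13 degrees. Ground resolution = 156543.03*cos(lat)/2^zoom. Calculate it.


res = 156543.03 * cos(13) / 2^1 = 156543.03 * 0.97437006 / 2 = 76265.42 m/pixel

76265.42 m/pixel


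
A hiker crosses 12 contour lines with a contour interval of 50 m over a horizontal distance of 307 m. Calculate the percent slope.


elevation change = 12 * 50 = 600 m
slope = 600 / 307 * 100 = 195.4%

195.4%


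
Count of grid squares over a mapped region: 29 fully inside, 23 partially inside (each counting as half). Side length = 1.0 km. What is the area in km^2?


effective squares = 29 + 23 * 0.5 = 40.5
area = 40.5 * 1.0 = 40.5 km^2

40.5 km^2


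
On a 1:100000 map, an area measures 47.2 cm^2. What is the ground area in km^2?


ground_area = 47.2 * (100000/100)^2 = 47200000.0 m^2 = 47.2 km^2

47.2 km^2


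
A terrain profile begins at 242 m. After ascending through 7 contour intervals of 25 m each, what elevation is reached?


elevation = 242 + 7 * 25 = 417 m

417 m


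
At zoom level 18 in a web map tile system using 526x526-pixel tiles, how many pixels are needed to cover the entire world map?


tiles per axis = 2^18 = 262144
total tiles = 262144^2 = 68719476736
pixels per axis = 262144 * 526 = 137887744
total pixels = 137887744^2 = 19013029945409536

19013029945409536 pixels


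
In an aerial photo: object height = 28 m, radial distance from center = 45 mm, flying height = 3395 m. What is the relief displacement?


d = h * r / H = 28 * 45 / 3395 = 0.37 mm

0.37 mm


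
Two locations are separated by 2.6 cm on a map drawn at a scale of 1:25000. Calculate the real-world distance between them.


ground = 2.6 cm * 25000 / 100 = 650.0 m

650.0 m


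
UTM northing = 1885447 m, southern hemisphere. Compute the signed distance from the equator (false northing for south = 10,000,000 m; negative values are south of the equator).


For southern: actual = 1885447 - 10000000 = -8114553 m

-8114553 m


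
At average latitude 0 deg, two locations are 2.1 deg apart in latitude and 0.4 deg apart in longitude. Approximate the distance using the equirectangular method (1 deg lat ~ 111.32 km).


dlat_km = 2.1 * 111.32 = 233.772
dlon_km = 0.4 * 111.32 * cos(0) ≈ 44.528
dist = sqrt(233.772^2 + 44.528^2) ≈ 238.0 km

238.0 km


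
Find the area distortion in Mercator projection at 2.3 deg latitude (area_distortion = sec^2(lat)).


area_distortion = 1/cos^2(2.3) = 1.002

1.002


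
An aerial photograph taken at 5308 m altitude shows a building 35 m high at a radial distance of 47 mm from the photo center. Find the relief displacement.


d = h * r / H = 35 * 47 / 5308 = 0.31 mm

0.31 mm


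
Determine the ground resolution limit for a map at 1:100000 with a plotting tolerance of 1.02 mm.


ground = 1.02 mm * 100000 / 1000 = 102.0 m

102.0 m


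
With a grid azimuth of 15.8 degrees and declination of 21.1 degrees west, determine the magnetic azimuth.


magnetic azimuth = grid azimuth - declination (east +ve)
mag_az = 15.8 - -21.1 = 36.9 degrees

36.9 degrees


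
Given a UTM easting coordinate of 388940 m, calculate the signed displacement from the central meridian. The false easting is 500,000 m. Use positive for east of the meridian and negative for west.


displacement = 388940 - 500000 = -111060 m

-111060 m


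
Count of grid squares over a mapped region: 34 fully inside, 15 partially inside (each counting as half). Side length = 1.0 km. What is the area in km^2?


effective squares = 34 + 15 * 0.5 = 41.5
area = 41.5 * 1.0 = 41.5 km^2

41.5 km^2


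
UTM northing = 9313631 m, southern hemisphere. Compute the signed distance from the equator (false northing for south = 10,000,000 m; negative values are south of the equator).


For southern: actual = 9313631 - 10000000 = -686369 m

-686369 m


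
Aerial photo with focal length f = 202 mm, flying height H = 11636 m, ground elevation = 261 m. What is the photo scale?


scale = f / (H - h) = 202 mm / 11375 m = 202 / 11375000 = 1:56312

1:56312


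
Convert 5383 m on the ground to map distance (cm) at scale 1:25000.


map_cm = 5383 * 100 / 25000 = 21.532 cm ≈ 21.53 cm

21.53 cm


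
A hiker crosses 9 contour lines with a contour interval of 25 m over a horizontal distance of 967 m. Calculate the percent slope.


elevation change = 9 * 25 = 225 m
slope = 225 / 967 * 100 = 23.3%

23.3%


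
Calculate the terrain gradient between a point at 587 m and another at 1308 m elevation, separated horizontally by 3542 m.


gradient = (1308 - 587) / 3542 = 721 / 3542 = 0.2036

0.2036


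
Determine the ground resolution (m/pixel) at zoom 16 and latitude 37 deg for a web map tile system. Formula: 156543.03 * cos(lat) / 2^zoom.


res = 156543.03 * cos(37) / 2^16 = 156543.03 * 0.79863551 / 65536 = 1.91 m/pixel

1.91 m/pixel


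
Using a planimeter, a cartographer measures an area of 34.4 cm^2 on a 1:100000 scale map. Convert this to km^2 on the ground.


ground_area = 34.4 * (100000/100)^2 = 34400000.0 m^2 = 34.4 km^2

34.4 km^2


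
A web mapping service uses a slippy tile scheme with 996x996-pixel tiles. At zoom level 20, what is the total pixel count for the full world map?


tiles per axis = 2^20 = 1048576
total tiles = 1048576^2 = 1099511627776
pixels per axis = 1048576 * 996 = 1044381696
total pixels = 1044381696^2 = 1090733126939836416

1090733126939836416 pixels


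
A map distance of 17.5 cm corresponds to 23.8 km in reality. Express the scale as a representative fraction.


ground = 23.8 km = 2380000 cm; RF denominator = ground / map = 2380000 / 17.5 = 136000; RF = 1:136000

1:136000


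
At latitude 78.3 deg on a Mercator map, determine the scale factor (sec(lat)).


SF = 1 / cos(78.3) = 1 / 0.202787 = 4.931

4.931


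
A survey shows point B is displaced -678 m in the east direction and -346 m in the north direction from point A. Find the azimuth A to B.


az = atan2(-678, -346) = -117.0 deg
adjusted to 0-360: 243.0 degrees

243.0 degrees


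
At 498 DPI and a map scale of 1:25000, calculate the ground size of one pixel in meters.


pixel_cm = 2.54 / 498 ≈ 0.0051 cm
ground = pixel_cm * 25000 / 100 = 2.54 * 25000 / (498 * 100) = 63500 / 49800 ≈ 1.28 m

1.28 m


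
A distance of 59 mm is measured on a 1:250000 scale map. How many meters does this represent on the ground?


ground = 59 mm * 250000 / 1000 = 14750.0 m

14750.0 m


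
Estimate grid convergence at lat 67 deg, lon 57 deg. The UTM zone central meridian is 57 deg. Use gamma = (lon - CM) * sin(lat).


gamma = (57 - 57) * sin(67) = 0 * 0.920505 = 0.0 degrees

0.0 degrees


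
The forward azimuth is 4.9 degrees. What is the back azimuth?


back azimuth = (4.9 + 180) mod 360 = 184.9 degrees

184.9 degrees


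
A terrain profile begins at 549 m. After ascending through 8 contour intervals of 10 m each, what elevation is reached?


elevation = 549 + 8 * 10 = 629 m

629 m


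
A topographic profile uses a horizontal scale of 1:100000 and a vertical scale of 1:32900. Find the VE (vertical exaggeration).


VE = horizontal_scale / vertical_scale = 100000 / 32900 ≈ 3.0

3.0x


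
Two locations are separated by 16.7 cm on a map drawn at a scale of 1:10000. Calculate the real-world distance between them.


ground = 16.7 cm * 10000 / 100 = 1670.0 m = 1.67 km

1.67 km


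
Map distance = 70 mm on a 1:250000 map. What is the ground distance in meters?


ground = 70 mm * 250000 / 1000 = 17500.0 m

17500.0 m


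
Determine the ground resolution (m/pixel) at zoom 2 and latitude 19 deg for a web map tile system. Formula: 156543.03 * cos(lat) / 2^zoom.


res = 156543.03 * cos(19) / 2^2 = 156543.03 * 0.94551858 / 4 = 37003.59 m/pixel

37003.59 m/pixel


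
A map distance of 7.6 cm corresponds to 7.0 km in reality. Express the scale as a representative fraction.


ground = 7.0 km = 700000 cm; RF denominator = ground / map = 700000 / 7.6 ≈ 92105; RF = 1:92105

1:92105


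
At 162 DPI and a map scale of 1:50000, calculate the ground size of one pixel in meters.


pixel_cm = 2.54 / 162 ≈ 0.015679 cm
ground = pixel_cm * 50000 / 100 = 2.54 * 50000 / (162 * 100) = 127000 / 16200 ≈ 7.84 m

7.84 m


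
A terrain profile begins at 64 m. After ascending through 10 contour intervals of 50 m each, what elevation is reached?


elevation = 64 + 10 * 50 = 564 m

564 m


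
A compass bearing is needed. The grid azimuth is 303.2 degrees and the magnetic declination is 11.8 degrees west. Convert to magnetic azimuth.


magnetic azimuth = grid azimuth - declination (east +ve)
mag_az = 303.2 - -11.8 = 315.0 degrees

315.0 degrees


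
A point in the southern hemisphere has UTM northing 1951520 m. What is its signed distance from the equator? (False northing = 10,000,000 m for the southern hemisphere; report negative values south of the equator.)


For southern: actual = 1951520 - 10000000 = -8048480 m

-8048480 m


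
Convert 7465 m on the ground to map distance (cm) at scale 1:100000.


map_cm = 7465 * 100 / 100000 = 7.465 cm ≈ 7.47 cm

7.47 cm


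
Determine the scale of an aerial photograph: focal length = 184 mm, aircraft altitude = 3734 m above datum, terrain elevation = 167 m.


scale = f / (H - h) = 184 mm / 3567 m = 184 / 3567000 = 1:19386

1:19386


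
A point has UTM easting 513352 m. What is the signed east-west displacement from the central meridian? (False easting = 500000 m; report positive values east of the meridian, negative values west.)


displacement = 513352 - 500000 = 13352 m

13352 m


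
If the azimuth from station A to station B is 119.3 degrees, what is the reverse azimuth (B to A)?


back azimuth = (119.3 + 180) mod 360 = 299.3 degrees

299.3 degrees


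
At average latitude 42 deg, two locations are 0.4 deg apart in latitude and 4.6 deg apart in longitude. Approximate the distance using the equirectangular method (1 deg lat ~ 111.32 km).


dlat_km = 0.4 * 111.32 = 44.528
dlon_km = 4.6 * 111.32 * cos(42) ≈ 380.544
dist = sqrt(44.528^2 + 380.544^2) ≈ 383.1 km

383.1 km


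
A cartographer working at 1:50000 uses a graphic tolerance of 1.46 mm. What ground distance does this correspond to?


ground = 1.46 mm * 50000 / 1000 = 73.0 m

73.0 m


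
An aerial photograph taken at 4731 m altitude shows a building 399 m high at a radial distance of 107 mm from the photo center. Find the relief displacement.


d = h * r / H = 399 * 107 / 4731 = 9.02 mm

9.02 mm


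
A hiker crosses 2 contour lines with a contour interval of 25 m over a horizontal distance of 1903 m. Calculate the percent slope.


elevation change = 2 * 25 = 50 m
slope = 50 / 1903 * 100 = 2.6%

2.6%


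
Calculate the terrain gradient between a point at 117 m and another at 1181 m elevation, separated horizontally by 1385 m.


gradient = (1181 - 117) / 1385 = 1064 / 1385 = 0.7682

0.7682


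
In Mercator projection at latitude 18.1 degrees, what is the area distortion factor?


area_distortion = 1/cos^2(18.1) = 1.107

1.107


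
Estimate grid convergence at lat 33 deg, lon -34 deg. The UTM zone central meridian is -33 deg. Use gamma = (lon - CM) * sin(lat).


gamma = (-34 - -33) * sin(33) = -1 * 0.544639 = -0.545 degrees

-0.545 degrees


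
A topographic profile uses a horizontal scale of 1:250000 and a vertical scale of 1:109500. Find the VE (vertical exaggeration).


VE = horizontal_scale / vertical_scale = 250000 / 109500 ≈ 2.3

2.3x


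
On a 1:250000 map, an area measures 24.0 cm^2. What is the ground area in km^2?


ground_area = 24.0 * (250000/100)^2 = 150000000.0 m^2 = 150.0 km^2

150.0 km^2


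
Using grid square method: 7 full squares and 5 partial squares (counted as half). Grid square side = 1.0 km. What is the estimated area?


effective squares = 7 + 5 * 0.5 = 9.5
area = 9.5 * 1.0 = 9.5 km^2

9.5 km^2


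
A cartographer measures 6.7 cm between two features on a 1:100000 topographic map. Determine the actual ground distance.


ground = 6.7 cm * 100000 / 100 = 6700.0 m = 6.7 km

6.7 km


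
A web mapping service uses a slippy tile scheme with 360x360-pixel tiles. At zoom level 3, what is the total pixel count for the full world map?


tiles per axis = 2^3 = 8
total tiles = 8^2 = 64
pixels per axis = 8 * 360 = 2880
total pixels = 2880^2 = 8294400

8294400 pixels


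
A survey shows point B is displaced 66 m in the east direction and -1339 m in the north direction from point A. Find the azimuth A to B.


az = atan2(66, -1339) = 177.2 deg
adjusted to 0-360: 177.2 degrees

177.2 degrees


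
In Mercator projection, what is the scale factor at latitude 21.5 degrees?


SF = 1 / cos(21.5) = 1 / 0.930418 = 1.075

1.075


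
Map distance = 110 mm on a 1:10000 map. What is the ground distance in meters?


ground = 110 mm * 10000 / 1000 = 1100.0 m

1100.0 m


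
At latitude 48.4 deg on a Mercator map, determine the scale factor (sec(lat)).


SF = 1 / cos(48.4) = 1 / 0.663926 = 1.506

1.506


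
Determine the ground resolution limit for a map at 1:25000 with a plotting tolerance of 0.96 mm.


ground = 0.96 mm * 25000 / 1000 = 24.0 m

24.0 m


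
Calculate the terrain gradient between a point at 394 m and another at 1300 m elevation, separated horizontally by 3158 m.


gradient = (1300 - 394) / 3158 = 906 / 3158 = 0.2869

0.2869


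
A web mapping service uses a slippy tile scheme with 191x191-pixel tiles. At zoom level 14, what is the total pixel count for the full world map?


tiles per axis = 2^14 = 16384
total tiles = 16384^2 = 268435456
pixels per axis = 16384 * 191 = 3129344
total pixels = 3129344^2 = 9792793870336

9792793870336 pixels


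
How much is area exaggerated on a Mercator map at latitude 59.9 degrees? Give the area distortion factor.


area_distortion = 1/cos^2(59.9) = 3.976

3.976


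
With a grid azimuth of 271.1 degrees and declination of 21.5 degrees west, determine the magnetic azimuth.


magnetic azimuth = grid azimuth - declination (east +ve)
mag_az = 271.1 - -21.5 = 292.6 degrees

292.6 degrees


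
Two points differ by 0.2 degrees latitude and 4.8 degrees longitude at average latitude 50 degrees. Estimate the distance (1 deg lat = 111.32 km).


dlat_km = 0.2 * 111.32 = 22.264
dlon_km = 4.8 * 111.32 * cos(50) ≈ 343.465
dist = sqrt(22.264^2 + 343.465^2) ≈ 344.2 km

344.2 km


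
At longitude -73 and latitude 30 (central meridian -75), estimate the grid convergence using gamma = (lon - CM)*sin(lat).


gamma = (-73 - -75) * sin(30) = 2 * 0.5 = 1.0 degrees

1.0 degrees


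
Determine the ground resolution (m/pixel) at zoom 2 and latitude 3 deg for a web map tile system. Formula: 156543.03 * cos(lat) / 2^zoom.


res = 156543.03 * cos(3) / 2^2 = 156543.03 * 0.99862953 / 4 = 39082.12 m/pixel

39082.12 m/pixel


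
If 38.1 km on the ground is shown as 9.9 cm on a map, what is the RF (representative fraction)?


ground = 38.1 km = 3810000 cm; RF denominator = ground / map = 3810000 / 9.9 ≈ 384848; RF = 1:384848

1:384848


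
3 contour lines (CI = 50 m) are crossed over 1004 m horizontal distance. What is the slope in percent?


elevation change = 3 * 50 = 150 m
slope = 150 / 1004 * 100 = 14.9%

14.9%


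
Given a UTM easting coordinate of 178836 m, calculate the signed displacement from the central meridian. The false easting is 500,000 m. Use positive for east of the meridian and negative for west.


displacement = 178836 - 500000 = -321164 m

-321164 m


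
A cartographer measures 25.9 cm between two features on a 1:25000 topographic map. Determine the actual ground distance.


ground = 25.9 cm * 25000 / 100 = 6475.0 m = 6.475 km

6.475 km


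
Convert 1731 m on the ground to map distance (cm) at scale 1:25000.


map_cm = 1731 * 100 / 25000 = 6.924 cm ≈ 6.92 cm

6.92 cm


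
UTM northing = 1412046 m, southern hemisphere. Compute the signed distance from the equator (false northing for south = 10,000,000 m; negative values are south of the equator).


For southern: actual = 1412046 - 10000000 = -8587954 m

-8587954 m


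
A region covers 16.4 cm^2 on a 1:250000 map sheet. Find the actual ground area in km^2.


ground_area = 16.4 * (250000/100)^2 = 102500000.0 m^2 = 102.5 km^2

102.5 km^2


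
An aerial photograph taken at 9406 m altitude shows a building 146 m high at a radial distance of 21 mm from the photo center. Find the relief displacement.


d = h * r / H = 146 * 21 / 9406 = 0.33 mm

0.33 mm


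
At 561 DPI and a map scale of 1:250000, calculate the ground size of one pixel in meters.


pixel_cm = 2.54 / 561 ≈ 0.004528 cm
ground = pixel_cm * 250000 / 100 = 2.54 * 250000 / (561 * 100) = 635000 / 56100 ≈ 11.32 m

11.32 m


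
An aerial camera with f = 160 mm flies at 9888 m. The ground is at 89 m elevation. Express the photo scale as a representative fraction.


scale = f / (H - h) = 160 mm / 9799 m = 160 / 9799000 = 1:61244

1:61244


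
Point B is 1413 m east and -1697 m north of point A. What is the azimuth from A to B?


az = atan2(1413, -1697) = 140.2 deg
adjusted to 0-360: 140.2 degrees

140.2 degrees


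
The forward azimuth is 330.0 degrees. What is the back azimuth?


back azimuth = (330.0 + 180) mod 360 = 150.0 degrees

150.0 degrees


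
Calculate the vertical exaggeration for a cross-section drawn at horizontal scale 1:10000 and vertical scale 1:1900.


VE = horizontal_scale / vertical_scale = 10000 / 1900 ≈ 5.3

5.3x


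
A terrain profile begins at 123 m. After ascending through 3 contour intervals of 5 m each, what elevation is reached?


elevation = 123 + 3 * 5 = 138 m

138 m


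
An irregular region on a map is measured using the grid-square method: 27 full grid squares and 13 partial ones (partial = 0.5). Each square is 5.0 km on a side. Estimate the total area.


effective squares = 27 + 13 * 0.5 = 33.5
area = 33.5 * 25.0 = 837.5 km^2

837.5 km^2


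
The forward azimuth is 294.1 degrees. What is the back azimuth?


back azimuth = (294.1 + 180) mod 360 = 114.1 degrees

114.1 degrees


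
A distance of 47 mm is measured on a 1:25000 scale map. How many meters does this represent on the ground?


ground = 47 mm * 25000 / 1000 = 1175.0 m

1175.0 m


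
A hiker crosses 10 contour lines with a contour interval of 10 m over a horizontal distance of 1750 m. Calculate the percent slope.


elevation change = 10 * 10 = 100 m
slope = 100 / 1750 * 100 = 5.7%

5.7%


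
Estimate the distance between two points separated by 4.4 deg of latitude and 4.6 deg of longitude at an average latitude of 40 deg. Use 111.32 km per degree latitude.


dlat_km = 4.4 * 111.32 = 489.808
dlon_km = 4.6 * 111.32 * cos(40) ≈ 392.27
dist = sqrt(489.808^2 + 392.27^2) ≈ 627.5 km

627.5 km


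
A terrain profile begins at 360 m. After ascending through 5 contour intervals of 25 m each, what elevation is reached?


elevation = 360 + 5 * 25 = 485 m

485 m


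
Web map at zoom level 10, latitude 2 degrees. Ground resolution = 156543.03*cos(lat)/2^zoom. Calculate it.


res = 156543.03 * cos(2) / 2^10 = 156543.03 * 0.99939083 / 1024 = 152.78 m/pixel

152.78 m/pixel


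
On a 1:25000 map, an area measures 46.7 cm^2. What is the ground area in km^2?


ground_area = 46.7 * (25000/100)^2 = 2918750.0 m^2 = 2.91875 km^2 ≈ 2.919 km^2

2.919 km^2


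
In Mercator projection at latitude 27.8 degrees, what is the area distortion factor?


area_distortion = 1/cos^2(27.8) = 1.278

1.278


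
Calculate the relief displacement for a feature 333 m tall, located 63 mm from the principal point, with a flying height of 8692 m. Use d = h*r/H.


d = h * r / H = 333 * 63 / 8692 = 2.41 mm

2.41 mm


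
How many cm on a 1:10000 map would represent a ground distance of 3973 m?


map_cm = 3973 * 100 / 10000 = 39.73 cm

39.73 cm


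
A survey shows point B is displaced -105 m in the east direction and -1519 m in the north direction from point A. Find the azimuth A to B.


az = atan2(-105, -1519) = -176.0 deg
adjusted to 0-360: 184.0 degrees

184.0 degrees


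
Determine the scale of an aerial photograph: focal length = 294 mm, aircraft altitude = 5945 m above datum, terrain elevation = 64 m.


scale = f / (H - h) = 294 mm / 5881 m = 294 / 5881000 = 1:20003

1:20003


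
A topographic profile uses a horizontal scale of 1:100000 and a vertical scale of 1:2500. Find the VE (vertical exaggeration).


VE = horizontal_scale / vertical_scale = 100000 / 2500 = 40.0

40.0x


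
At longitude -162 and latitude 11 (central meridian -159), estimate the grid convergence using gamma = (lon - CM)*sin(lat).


gamma = (-162 - -159) * sin(11) = -3 * 0.190809 = -0.572 degrees

-0.572 degrees


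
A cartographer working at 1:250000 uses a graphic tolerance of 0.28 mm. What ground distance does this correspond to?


ground = 0.28 mm * 250000 / 1000 = 70.0 m

70.0 m


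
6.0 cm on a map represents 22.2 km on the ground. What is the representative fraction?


ground = 22.2 km = 2220000 cm; RF denominator = ground / map = 2220000 / 6.0 = 370000; RF = 1:370000

1:370000


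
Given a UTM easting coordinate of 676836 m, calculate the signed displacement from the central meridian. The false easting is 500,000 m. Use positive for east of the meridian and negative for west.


displacement = 676836 - 500000 = 176836 m

176836 m


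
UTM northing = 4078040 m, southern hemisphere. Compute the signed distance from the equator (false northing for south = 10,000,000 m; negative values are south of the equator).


For southern: actual = 4078040 - 10000000 = -5921960 m

-5921960 m


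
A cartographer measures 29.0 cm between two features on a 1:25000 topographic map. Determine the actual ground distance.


ground = 29.0 cm * 25000 / 100 = 7250.0 m = 7.25 km

7.25 km


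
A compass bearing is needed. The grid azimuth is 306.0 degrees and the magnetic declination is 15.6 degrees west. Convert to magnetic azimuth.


magnetic azimuth = grid azimuth - declination (east +ve)
mag_az = 306.0 - -15.6 = 321.6 degrees

321.6 degrees


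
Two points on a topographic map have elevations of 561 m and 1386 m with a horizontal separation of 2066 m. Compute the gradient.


gradient = (1386 - 561) / 2066 = 825 / 2066 = 0.3993

0.3993


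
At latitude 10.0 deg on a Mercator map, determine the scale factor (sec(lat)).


SF = 1 / cos(10.0) = 1 / 0.984808 = 1.015

1.015


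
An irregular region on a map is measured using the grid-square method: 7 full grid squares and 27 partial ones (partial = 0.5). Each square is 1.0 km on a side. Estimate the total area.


effective squares = 7 + 27 * 0.5 = 20.5
area = 20.5 * 1.0 = 20.5 km^2

20.5 km^2


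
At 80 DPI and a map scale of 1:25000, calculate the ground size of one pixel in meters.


pixel_cm = 2.54 / 80 = 0.03175 cm
ground = pixel_cm * 25000 / 100 = 2.54 * 25000 / (80 * 100) = 63500 / 8000 ≈ 7.94 m

7.94 m


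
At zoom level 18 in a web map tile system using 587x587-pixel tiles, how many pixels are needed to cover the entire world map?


tiles per axis = 2^18 = 262144
total tiles = 262144^2 = 68719476736
pixels per axis = 262144 * 587 = 153878528
total pixels = 153878528^2 = 23678601379446784

23678601379446784 pixels


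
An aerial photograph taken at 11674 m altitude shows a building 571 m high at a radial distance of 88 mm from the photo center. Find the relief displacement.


d = h * r / H = 571 * 88 / 11674 = 4.3 mm

4.3 mm


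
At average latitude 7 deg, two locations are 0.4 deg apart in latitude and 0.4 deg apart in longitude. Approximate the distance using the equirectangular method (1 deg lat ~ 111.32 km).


dlat_km = 0.4 * 111.32 = 44.528
dlon_km = 0.4 * 111.32 * cos(7) ≈ 44.196
dist = sqrt(44.528^2 + 44.196^2) ≈ 62.7 km

62.7 km


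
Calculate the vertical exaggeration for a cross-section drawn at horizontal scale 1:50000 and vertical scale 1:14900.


VE = horizontal_scale / vertical_scale = 50000 / 14900 ≈ 3.4

3.4x


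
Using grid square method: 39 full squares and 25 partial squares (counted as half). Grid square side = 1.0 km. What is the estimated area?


effective squares = 39 + 25 * 0.5 = 51.5
area = 51.5 * 1.0 = 51.5 km^2

51.5 km^2


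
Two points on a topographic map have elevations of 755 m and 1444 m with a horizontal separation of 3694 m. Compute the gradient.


gradient = (1444 - 755) / 3694 = 689 / 3694 = 0.1865

0.1865


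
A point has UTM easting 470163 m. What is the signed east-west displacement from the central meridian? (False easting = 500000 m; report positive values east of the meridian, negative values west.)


displacement = 470163 - 500000 = -29837 m

-29837 m


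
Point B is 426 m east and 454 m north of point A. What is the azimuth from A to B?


az = atan2(426, 454) = 43.2 deg
adjusted to 0-360: 43.2 degrees

43.2 degrees


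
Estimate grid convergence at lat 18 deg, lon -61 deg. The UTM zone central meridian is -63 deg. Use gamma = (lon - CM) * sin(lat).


gamma = (-61 - -63) * sin(18) = 2 * 0.309017 = 0.618 degrees

0.618 degrees


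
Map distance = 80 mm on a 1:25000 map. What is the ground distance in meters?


ground = 80 mm * 25000 / 1000 = 2000.0 m

2000.0 m


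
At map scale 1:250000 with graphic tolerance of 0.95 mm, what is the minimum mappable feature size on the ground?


ground = 0.95 mm * 250000 / 1000 = 237.5 m

237.5 m


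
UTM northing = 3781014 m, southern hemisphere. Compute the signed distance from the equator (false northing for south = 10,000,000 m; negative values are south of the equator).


For southern: actual = 3781014 - 10000000 = -6218986 m

-6218986 m


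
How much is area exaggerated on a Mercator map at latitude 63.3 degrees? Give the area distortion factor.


area_distortion = 1/cos^2(63.3) = 4.953

4.953


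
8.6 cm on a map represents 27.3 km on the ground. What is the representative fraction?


ground = 27.3 km = 2730000 cm; RF denominator = ground / map = 2730000 / 8.6 ≈ 317442; RF = 1:317442

1:317442


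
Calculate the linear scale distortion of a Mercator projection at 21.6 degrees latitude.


SF = 1 / cos(21.6) = 1 / 0.929776 = 1.076

1.076


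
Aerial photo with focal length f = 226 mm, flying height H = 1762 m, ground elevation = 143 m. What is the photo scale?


scale = f / (H - h) = 226 mm / 1619 m = 226 / 1619000 = 1:7164

1:7164


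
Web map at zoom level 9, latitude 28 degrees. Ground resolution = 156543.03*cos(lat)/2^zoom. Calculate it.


res = 156543.03 * cos(28) / 2^9 = 156543.03 * 0.88294759 / 512 = 269.96 m/pixel

269.96 m/pixel


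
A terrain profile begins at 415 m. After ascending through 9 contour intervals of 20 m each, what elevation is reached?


elevation = 415 + 9 * 20 = 595 m

595 m


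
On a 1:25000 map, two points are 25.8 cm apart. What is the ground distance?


ground = 25.8 cm * 25000 / 100 = 6450.0 m = 6.45 km

6.45 km


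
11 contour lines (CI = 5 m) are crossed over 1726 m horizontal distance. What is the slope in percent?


elevation change = 11 * 5 = 55 m
slope = 55 / 1726 * 100 = 3.2%

3.2%


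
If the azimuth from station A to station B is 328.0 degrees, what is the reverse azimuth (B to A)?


back azimuth = (328.0 + 180) mod 360 = 148.0 degrees

148.0 degrees


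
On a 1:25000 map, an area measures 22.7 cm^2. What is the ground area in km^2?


ground_area = 22.7 * (25000/100)^2 = 1418750.0 m^2 = 1.41875 km^2 ≈ 1.419 km^2

1.419 km^2


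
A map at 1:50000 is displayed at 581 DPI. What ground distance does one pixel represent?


pixel_cm = 2.54 / 581 ≈ 0.004372 cm
ground = pixel_cm * 50000 / 100 = 2.54 * 50000 / (581 * 100) = 127000 / 58100 ≈ 2.19 m

2.19 m


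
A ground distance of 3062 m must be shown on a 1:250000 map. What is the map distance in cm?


map_cm = 3062 * 100 / 250000 = 1.2248 cm ≈ 1.22 cm

1.22 cm


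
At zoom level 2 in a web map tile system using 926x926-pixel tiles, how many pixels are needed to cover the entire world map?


tiles per axis = 2^2 = 4
total tiles = 4^2 = 16
pixels per axis = 4 * 926 = 3704
total pixels = 3704^2 = 13719616

13719616 pixels


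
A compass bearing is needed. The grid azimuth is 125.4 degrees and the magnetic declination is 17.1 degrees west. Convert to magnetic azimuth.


magnetic azimuth = grid azimuth - declination (east +ve)
mag_az = 125.4 - -17.1 = 142.5 degrees

142.5 degrees


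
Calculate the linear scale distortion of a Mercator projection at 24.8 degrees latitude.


SF = 1 / cos(24.8) = 1 / 0.907777 = 1.102

1.102


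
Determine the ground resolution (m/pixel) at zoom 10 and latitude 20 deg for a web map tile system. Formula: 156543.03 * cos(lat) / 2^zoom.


res = 156543.03 * cos(20) / 2^10 = 156543.03 * 0.93969262 / 1024 = 143.65 m/pixel

143.65 m/pixel


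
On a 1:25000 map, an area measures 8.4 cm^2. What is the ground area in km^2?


ground_area = 8.4 * (25000/100)^2 = 525000.0 m^2 = 0.525 km^2

0.525 km^2


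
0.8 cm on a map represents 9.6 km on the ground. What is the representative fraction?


ground = 9.6 km = 960000 cm; RF denominator = ground / map = 960000 / 0.8 = 1200000; RF = 1:1200000

1:1200000


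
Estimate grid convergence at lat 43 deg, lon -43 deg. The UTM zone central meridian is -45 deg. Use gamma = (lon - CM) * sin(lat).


gamma = (-43 - -45) * sin(43) = 2 * 0.681998 = 1.364 degrees

1.364 degrees


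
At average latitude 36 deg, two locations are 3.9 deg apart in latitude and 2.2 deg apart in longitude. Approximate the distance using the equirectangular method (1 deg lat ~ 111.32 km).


dlat_km = 3.9 * 111.32 = 434.148
dlon_km = 2.2 * 111.32 * cos(36) ≈ 198.131
dist = sqrt(434.148^2 + 198.131^2) ≈ 477.2 km

477.2 km


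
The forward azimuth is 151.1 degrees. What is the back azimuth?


back azimuth = (151.1 + 180) mod 360 = 331.1 degrees

331.1 degrees


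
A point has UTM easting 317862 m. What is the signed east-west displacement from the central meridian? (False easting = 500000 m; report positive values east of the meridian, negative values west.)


displacement = 317862 - 500000 = -182138 m

-182138 m


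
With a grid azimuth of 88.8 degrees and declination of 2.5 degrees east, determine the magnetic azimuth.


magnetic azimuth = grid azimuth - declination (east +ve)
mag_az = 88.8 - 2.5 = 86.3 degrees

86.3 degrees


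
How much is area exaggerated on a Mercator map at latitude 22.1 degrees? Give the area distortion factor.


area_distortion = 1/cos^2(22.1) = 1.165

1.165


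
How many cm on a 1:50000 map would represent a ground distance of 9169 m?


map_cm = 9169 * 100 / 50000 = 18.338 cm ≈ 18.34 cm

18.34 cm


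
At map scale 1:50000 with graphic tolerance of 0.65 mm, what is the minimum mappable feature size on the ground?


ground = 0.65 mm * 50000 / 1000 = 32.5 m

32.5 m
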